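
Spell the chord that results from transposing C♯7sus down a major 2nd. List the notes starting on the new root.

B, E, F#, A

A major 2nd down from C# is B, so the new chord is B dominant seventh suspended fourth.
root → B
4th (perfect 4th) → E
5th (perfect 5th) → F#
7th (minor 7th) → A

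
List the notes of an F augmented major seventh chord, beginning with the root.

F, A, C-sharp, E

Root F, quality augmented major seventh:
F — root
A — major 3rd
C-sharp — augmented 5th
E — major 7th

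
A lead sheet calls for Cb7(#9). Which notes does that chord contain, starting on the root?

Cb7(#9) is a dominant seventh sharp nine built on Cb.
Root: Cb
Major 3rd (3rd): Eb
Perfect 5th (5th): Gb
Minor 7th (7th): Bbb
Augmented 9th (9th): D

Cb – Eb – Gb – Bbb – D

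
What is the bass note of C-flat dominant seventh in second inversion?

G-flat

C-flat dominant seventh in root position is C-flat–E-flat–G-flat–B-double-flat.
Second inversion places the fifth in the bass, which is G-flat.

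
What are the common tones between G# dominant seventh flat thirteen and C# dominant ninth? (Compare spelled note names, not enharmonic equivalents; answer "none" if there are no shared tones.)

G-sharp  D-sharp

G# dominant seventh flat thirteen = G-sharp, B-sharp, D-sharp, F-sharp, E.
C# dominant ninth = C-sharp, E-sharp, G-sharp, B, D-sharp.
Shared: G-sharp, D-sharp.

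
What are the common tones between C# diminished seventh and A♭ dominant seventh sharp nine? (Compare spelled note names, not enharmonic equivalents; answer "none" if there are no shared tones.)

none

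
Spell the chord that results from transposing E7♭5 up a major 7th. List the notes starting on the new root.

E up a major 7th → D#. New chord: D# dominant seventh flat five.
D# — root
F## — major 3rd
A — diminished 5th
C# — minor 7th

D#, F##, A, C#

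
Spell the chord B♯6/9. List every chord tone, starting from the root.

Root B#, quality six-nine:
root → B#
3rd (major 3rd) → D##
5th (perfect 5th) → F##
6th (major 6th) → G##
9th (major 9th) → C##

B#, D##, F##, G##, C##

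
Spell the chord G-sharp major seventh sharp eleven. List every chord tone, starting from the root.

G-sharp major seventh sharp eleven is a major seventh sharp eleven built on G-sharp.
root → G-sharp
3rd (major 3rd) → B-sharp
5th (perfect 5th) → D-sharp
7th (major 7th) → F-double-sharp
11th (augmented 11th) → C-double-sharp

G-sharp B-sharp D-sharp F-double-sharp C-double-sharp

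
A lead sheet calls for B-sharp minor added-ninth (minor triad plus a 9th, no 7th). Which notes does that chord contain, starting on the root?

B-sharp D-sharp F-double-sharp C-double-sharp

B-sharp minor added-ninth is a minor added-ninth built on B-sharp.
- root: B-sharp
- minor 3rd: D-sharp
- perfect 5th: F-double-sharp
- major 9th: C-double-sharp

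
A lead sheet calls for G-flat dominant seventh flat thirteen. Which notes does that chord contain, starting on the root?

Gb Bb Db Fb Ebb

G-flat dominant seventh flat thirteen: dominant seventh flat thirteen on Gb.
Root: Gb
Major 3rd (3rd): Bb
Perfect 5th (5th): Db
Minor 7th (7th): Fb
Minor 13th (13th): Ebb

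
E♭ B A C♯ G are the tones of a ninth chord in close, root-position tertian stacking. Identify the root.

Stacking in thirds gives A – C♯ – E♭ – G – B, so A is the root — A dominant ninth flat five.

A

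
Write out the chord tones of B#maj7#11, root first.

Root B#, quality major seventh sharp eleven:
B# — root
D## — major 3rd
F## — perfect 5th
A## — major 7th
E## — augmented 11th

B# – D## – F## – A## – E##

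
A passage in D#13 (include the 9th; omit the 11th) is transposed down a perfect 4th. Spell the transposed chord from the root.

A# C## E# G# B# F##

A perfect 4th down from D# is A#, so the new chord is A# dominant thirteenth.
- root: A#
- major 3rd: C##
- perfect 5th: E#
- minor 7th: G#
- major 9th: B#
- major 13th: F##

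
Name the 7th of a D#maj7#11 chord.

C##

D#maj7#11 is built on D#; its 7th is a major 7th above the root.
A seventh above D uses the letter C, and the major 7th above D# is C##.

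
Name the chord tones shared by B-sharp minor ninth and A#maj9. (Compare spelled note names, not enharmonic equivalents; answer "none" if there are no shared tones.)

B-sharp minor ninth = B#, D#, F##, A#, C##.
A#maj9 = A#, C##, E#, G##, B#.
Shared: B#, A#, C##.

B# A# C##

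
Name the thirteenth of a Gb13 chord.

Gb13 is built on G♭; its 13th is a major 13th above the root.
A sixth above G uses the letter E, and the major 13th above G♭ is E♭.

E♭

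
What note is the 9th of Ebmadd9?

F

Ebmadd9 is built on Eb; its 9th is a major 9th above the root.
A second above E uses the letter F, and the major 9th above Eb is F.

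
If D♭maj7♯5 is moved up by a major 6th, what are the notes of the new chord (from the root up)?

Bb, D, F#, A

Transposed root: Db → Bb (major 6th up). So we spell Bb augmented major seventh:
- root: Bb
- major 3rd: D
- augmented 5th: F#
- major 7th: A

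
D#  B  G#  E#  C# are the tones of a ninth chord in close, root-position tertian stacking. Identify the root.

Stacking in thirds gives C# – E# – G# – B – D#, so C# is the root — C# dominant ninth.

C#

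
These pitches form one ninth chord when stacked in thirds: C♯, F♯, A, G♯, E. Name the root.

F♯

Arranged so that each adjacent pair is a third by letter name: F♯ – A – C♯ – E – G♯.
The bottom of that stack, F♯, is the root (this is F♯ minor ninth).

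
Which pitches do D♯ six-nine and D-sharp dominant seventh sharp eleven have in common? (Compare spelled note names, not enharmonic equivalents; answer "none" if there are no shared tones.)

D#, F##, A#

D♯ six-nine = D#, F##, A#, B#, E#.
D-sharp dominant seventh sharp eleven = D#, F##, A#, C#, G##.
Shared: D#, F##, A#.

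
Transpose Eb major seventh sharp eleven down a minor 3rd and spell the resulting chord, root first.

Transposed root: E♭ → C (minor 3rd down). So we spell C major seventh sharp eleven:
- root: C
- major 3rd: E
- perfect 5th: G
- major 7th: B
- augmented 11th: F♯

C E G B F♯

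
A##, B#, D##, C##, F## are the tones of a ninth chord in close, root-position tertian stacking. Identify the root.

B#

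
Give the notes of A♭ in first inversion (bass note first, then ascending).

C – Eb – Ab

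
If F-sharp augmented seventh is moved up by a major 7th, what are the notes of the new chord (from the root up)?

F# up a major 7th → E#. New chord: E# augmented seventh.
root → E#
3rd (major 3rd) → G##
5th (augmented 5th) → B##
7th (minor 7th) → D#

E#, G##, B##, D#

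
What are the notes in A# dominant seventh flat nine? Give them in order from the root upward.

A# C## E# G# B

A# dominant seventh flat nine is a dominant seventh flat nine built on A#.
A# — root
C## — major 3rd
E# — perfect 5th
G# — minor 7th
B — minor 9th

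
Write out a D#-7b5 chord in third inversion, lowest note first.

C♯ – D♯ – F♯ – A

D#-7b5 = D♯–F♯–A–C♯; third inversion → seventh (C♯) lowest.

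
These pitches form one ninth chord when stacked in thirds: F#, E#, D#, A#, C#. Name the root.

D#

Arranged so that each adjacent pair is a third by letter name: D# – F# – A# – C# – E#.
The bottom of that stack, D#, is the root (this is D# minor ninth).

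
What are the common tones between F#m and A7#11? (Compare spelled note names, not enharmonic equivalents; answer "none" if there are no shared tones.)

A  C#

F#m = F#, A, C#.
A7#11 = A, C#, E, G, D#.
Shared: A, C#.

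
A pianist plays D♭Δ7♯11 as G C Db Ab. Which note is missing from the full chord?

D♭Δ7♯11 = Db, F, Ab, C, G. The voicing lacks the 3rd (major 3rd), F.

F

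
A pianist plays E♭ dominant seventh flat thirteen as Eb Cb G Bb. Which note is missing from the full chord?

E♭ dominant seventh flat thirteen = Eb, G, Bb, Db, Cb. The voicing lacks the 7th (minor 7th), Db.

Db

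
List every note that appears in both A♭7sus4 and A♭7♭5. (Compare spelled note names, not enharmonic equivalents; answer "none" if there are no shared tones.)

Ab – Gb

A♭7sus4: Ab Db Eb Gb
A♭7♭5: Ab C Ebb Gb
Common to both → Ab, Gb.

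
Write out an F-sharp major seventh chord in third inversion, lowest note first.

F-sharp major seventh = F-sharp–A-sharp–C-sharp–E-sharp; third inversion → seventh (E-sharp) lowest.

E-sharp – F-sharp – A-sharp – C-sharp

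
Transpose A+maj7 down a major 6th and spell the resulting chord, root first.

C, E, G#, B

A major 6th down from A is C, so the new chord is C augmented major seventh.
root → C
3rd (major 3rd) → E
5th (augmented 5th) → G#
7th (major 7th) → B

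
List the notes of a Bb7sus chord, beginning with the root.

Bb Eb F Ab

Bb7sus is a dominant seventh suspended fourth built on Bb.
Bb — root
Eb — perfect 4th
F — perfect 5th
Ab — minor 7th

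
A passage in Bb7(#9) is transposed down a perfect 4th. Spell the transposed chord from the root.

Transposed root: Bb → F (perfect 4th down). So we spell F dominant seventh sharp nine:
root → F
3rd (major 3rd) → A
5th (perfect 5th) → C
7th (minor 7th) → Eb
9th (augmented 9th) → G#

F, A, C, Eb, G#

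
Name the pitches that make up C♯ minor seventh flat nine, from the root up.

C-sharp E G-sharp B D

Root C-sharp, quality minor seventh flat nine:
C-sharp — root
E — minor 3rd
G-sharp — perfect 5th
B — minor 7th
D — minor 9th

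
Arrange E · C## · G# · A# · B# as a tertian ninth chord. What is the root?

A#

Stacking in thirds gives A# – C## – E – G# – B#, so A# is the root — A# dominant ninth flat five.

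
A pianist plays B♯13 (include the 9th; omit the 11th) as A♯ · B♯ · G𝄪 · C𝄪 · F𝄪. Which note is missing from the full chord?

D𝄪

The full B♯13 chord is B♯, D𝄪, F𝄪, A♯, C𝄪, G𝄪.
Comparing with the voicing, the major 3rd (3rd) — D𝄪 — is absent.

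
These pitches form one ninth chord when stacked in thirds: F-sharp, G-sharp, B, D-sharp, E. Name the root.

E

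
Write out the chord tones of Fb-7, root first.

Fb Abb Cb Ebb

Fb-7 is a minor seventh built on Fb.
Fb — root
Abb — minor 3rd
Cb — perfect 5th
Ebb — minor 7th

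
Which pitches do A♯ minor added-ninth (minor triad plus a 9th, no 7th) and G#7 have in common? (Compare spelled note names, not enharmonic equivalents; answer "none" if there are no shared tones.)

A♯ minor added-ninth = A#, C#, E#, B#.
G#7 = G#, B#, D#, F#.
Shared: B#.

B#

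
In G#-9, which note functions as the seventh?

Root of G#-9 = G#. The 7th is a minor 7th: G# up a minor 7th → F#.

F#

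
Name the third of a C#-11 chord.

Root of C#-11 = C#. The 3rd is a minor 3rd: C# up a minor 3rd → E.

E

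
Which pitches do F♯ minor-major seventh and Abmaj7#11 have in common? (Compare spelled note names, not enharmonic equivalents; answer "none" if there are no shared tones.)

none

F♯ minor-major seventh: F# A C# E#
Abmaj7#11: Ab C Eb G D
Common to both → none.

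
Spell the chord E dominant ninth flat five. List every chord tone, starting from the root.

Root E, quality dominant ninth flat five:
- root: E
- major 3rd: G-sharp
- diminished 5th: B-flat
- minor 7th: D
- major 9th: F-sharp

E G-sharp B-flat D F-sharp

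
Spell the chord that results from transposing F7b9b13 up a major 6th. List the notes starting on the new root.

F up a major 6th → D. New chord: D dominant seventh flat nine flat thirteen.
root → D
3rd (major 3rd) → F#
5th (perfect 5th) → A
7th (minor 7th) → C
9th (minor 9th) → Eb
13th (minor 13th) → Bb

D F# A C Eb Bb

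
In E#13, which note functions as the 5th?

E#13 is built on E#; its 5th is a perfect 5th above the root.
A fifth above E uses the letter B, and the perfect 5th above E# is B#.

B#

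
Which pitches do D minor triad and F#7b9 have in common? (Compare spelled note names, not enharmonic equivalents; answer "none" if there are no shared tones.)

none

D minor triad = D, F, A.
F#7b9 = F♯, A♯, C♯, E, G.
Shared: none.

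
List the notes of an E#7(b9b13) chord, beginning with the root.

E#7(b9b13) is a dominant seventh flat nine flat thirteen built on E#.
- root: E#
- major 3rd: G##
- perfect 5th: B#
- minor 7th: D#
- minor 9th: F#
- minor 13th: C#

E#, G##, B#, D#, F#, C#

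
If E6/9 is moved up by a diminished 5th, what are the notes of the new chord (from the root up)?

A diminished 5th up from E is Bb, so the new chord is Bb six-nine.
root → Bb
3rd (major 3rd) → D
5th (perfect 5th) → F
6th (major 6th) → G
9th (major 9th) → C

Bb, D, F, G, C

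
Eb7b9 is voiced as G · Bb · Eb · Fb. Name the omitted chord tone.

The full Eb7b9 chord is Eb, G, Bb, Db, Fb.
Comparing with the voicing, the minor 7th (7th) — Db — is absent.

Db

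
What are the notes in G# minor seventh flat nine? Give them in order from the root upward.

G♯, B, D♯, F♯, A

Root G♯, quality minor seventh flat nine:
root → G♯
3rd (minor 3rd) → B
5th (perfect 5th) → D♯
7th (minor 7th) → F♯
9th (minor 9th) → A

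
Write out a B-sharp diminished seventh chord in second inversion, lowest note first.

F#, A, B#, D#

B-sharp diminished seventh = B#–D#–F#–A; second inversion → fifth (F#) lowest.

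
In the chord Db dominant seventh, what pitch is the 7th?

Cb

Root of Db dominant seventh = Db. The 7th is a minor 7th: Db up a minor 7th → Cb.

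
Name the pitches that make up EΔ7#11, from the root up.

E, G#, B, D#, A#

EΔ7#11: major seventh sharp eleven on E.
root → E
3rd (major 3rd) → G#
5th (perfect 5th) → B
7th (major 7th) → D#
11th (augmented 11th) → A#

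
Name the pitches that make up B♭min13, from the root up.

B♭min13: minor thirteenth on Bb.
Bb — root
Db — minor 3rd
F — perfect 5th
Ab — minor 7th
C — major 9th
Eb — perfect 11th
G — major 13th

Bb Db F Ab C Eb G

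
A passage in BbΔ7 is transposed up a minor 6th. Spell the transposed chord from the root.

Gb – Bb – Db – F

Bb up a minor 6th → Gb. New chord: Gb major seventh.
Root: Gb
Major 3rd (3rd): Bb
Perfect 5th (5th): Db
Major 7th (7th): F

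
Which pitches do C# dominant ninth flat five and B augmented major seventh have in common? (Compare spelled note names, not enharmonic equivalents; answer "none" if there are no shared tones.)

B, D-sharp

C# dominant ninth flat five = C-sharp, E-sharp, G, B, D-sharp.
B augmented major seventh = B, D-sharp, F-double-sharp, A-sharp.
Shared: B, D-sharp.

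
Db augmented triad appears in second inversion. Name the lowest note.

A

Db augmented triad in root position is D-flat–F–A.
Second inversion places the fifth in the bass, which is A.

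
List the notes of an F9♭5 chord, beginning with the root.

Root F, quality dominant ninth flat five:
root → F
3rd (major 3rd) → A
5th (diminished 5th) → Cb
7th (minor 7th) → Eb
9th (major 9th) → G

F, A, Cb, Eb, G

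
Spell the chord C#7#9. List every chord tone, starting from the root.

Root C#, quality dominant seventh sharp nine:
Root: C#
Major 3rd (3rd): E#
Perfect 5th (5th): G#
Minor 7th (7th): B
Augmented 9th (9th): D##

C# – E# – G# – B – D##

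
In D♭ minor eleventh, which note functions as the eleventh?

D♭ minor eleventh is built on D♭; its 11th is a perfect 11th above the root.
A fourth above D uses the letter G, and the perfect 11th above D♭ is G♭.

G♭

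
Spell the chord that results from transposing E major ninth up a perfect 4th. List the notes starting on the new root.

A  C♯  E  G♯  B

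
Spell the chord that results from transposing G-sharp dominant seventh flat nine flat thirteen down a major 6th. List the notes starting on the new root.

B, D-sharp, F-sharp, A, C, G

G-sharp down a major 6th → B. New chord: B dominant seventh flat nine flat thirteen.
Root: B
Major 3rd (3rd): D-sharp
Perfect 5th (5th): F-sharp
Minor 7th (7th): A
Minor 9th (9th): C
Minor 13th (13th): G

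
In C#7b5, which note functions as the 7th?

Root of C#7b5 = C#. The 7th is a minor 7th: C# up a minor 7th → B.

B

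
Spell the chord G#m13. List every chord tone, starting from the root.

G#m13: minor thirteenth on G#.
G# — root
B — minor 3rd
D# — perfect 5th
F# — minor 7th
A# — major 9th
C# — perfect 11th
E# — major 13th

G# – B – D# – F# – A# – C# – E#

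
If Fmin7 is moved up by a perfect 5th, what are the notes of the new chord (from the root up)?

C, Eb, G, Bb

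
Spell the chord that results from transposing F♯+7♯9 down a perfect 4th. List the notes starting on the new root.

F# down a perfect 4th → C#. New chord: C# dominant seventh sharp nine sharp five.
C# — root
E# — major 3rd
G## — augmented 5th
B — minor 7th
D## — augmented 9th

C# E# G## B D##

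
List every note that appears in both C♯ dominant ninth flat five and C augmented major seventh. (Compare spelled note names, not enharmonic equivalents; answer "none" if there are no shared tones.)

C♯ dominant ninth flat five: C-sharp E-sharp G B D-sharp
C augmented major seventh: C E G-sharp B
Common to both → B.

B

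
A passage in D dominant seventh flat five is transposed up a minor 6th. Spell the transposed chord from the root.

B♭, D, F♭, A♭

D up a minor 6th → B♭. New chord: B♭ dominant seventh flat five.
root → B♭
3rd (major 3rd) → D
5th (diminished 5th) → F♭
7th (minor 7th) → A♭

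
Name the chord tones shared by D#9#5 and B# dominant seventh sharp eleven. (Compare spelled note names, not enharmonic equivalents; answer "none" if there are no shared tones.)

F##

D#9#5 = D#, F##, A##, C#, E#.
B# dominant seventh sharp eleven = B#, D##, F##, A#, E##.
Shared: F##.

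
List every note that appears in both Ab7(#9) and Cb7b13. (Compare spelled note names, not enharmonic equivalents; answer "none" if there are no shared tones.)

Ab7(#9) = Ab, C, Eb, Gb, B.
Cb7b13 = Cb, Eb, Gb, Bbb, Abb.
Shared: Eb, Gb.

Eb, Gb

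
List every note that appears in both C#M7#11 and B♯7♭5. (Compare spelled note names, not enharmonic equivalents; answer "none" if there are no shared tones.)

C#M7#11: C# E# G# B# F##
B♯7♭5: B# D## F# A#
Common to both → B#.

B#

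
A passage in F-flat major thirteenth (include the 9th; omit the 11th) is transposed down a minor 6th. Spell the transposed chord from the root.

Ab, C, Eb, G, Bb, F

Transposed root: Fb → Ab (minor 6th down). So we spell Ab major thirteenth:
root → Ab
3rd (major 3rd) → C
5th (perfect 5th) → Eb
7th (major 7th) → G
9th (major 9th) → Bb
13th (major 13th) → F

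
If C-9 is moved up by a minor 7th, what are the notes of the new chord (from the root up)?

Bb  Db  F  Ab  C

C up a minor 7th → Bb. New chord: Bb minor ninth.
Bb — root
Db — minor 3rd
F — perfect 5th
Ab — minor 7th
C — major 9th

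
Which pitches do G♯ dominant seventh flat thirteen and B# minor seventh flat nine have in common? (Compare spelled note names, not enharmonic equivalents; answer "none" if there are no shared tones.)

G♯ dominant seventh flat thirteen: G-sharp B-sharp D-sharp F-sharp E
B# minor seventh flat nine: B-sharp D-sharp F-double-sharp A-sharp C-sharp
Common to both → B-sharp, D-sharp.

B-sharp, D-sharp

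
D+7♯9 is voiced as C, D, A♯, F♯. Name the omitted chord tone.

E♯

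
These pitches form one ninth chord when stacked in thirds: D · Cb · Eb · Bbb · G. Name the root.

Stacking in thirds gives Cb – Eb – G – Bbb – D, so Cb is the root — Cb dominant seventh sharp nine sharp five.

Cb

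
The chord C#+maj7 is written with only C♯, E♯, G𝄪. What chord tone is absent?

C#+maj7 = C♯, E♯, G𝄪, B♯. The voicing lacks the 7th (major 7th), B♯.

B♯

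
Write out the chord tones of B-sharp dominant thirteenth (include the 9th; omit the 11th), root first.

Root B-sharp, quality dominant thirteenth:
Root: B-sharp
Major 3rd (3rd): D-double-sharp
Perfect 5th (5th): F-double-sharp
Minor 7th (7th): A-sharp
Major 9th (9th): C-double-sharp
Major 13th (13th): G-double-sharp

B-sharp  D-double-sharp  F-double-sharp  A-sharp  C-double-sharp  G-double-sharp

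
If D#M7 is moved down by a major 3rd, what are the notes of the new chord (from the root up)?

A major 3rd down from D# is B, so the new chord is B major seventh.
- root: B
- major 3rd: D#
- perfect 5th: F#
- major 7th: A#

B, D#, F#, A#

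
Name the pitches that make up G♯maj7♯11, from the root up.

G♯maj7♯11: major seventh sharp eleven on G#.
root → G#
3rd (major 3rd) → B#
5th (perfect 5th) → D#
7th (major 7th) → F##
11th (augmented 11th) → C##

G#, B#, D#, F##, C##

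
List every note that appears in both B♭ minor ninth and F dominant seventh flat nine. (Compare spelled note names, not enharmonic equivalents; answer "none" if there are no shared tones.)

F, C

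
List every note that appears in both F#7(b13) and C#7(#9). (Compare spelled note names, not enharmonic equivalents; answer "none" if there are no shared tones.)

C#

F#7(b13): F# A# C# E D
C#7(#9): C# E# G# B D##
Common to both → C#.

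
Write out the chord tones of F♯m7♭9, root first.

F# A C# E G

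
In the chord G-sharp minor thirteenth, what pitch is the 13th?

E#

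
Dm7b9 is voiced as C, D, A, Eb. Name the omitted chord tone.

F

The full Dm7b9 chord is D, F, A, C, Eb.
Comparing with the voicing, the minor 3rd (3rd) — F — is absent.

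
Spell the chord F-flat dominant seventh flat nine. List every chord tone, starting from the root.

F-flat dominant seventh flat nine is a dominant seventh flat nine built on Fb.
Root: Fb
Major 3rd (3rd): Ab
Perfect 5th (5th): Cb
Minor 7th (7th): Ebb
Minor 9th (9th): Gbb

Fb, Ab, Cb, Ebb, Gbb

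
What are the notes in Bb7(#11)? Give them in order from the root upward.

Root Bb, quality dominant seventh sharp eleven:
root → Bb
3rd (major 3rd) → D
5th (perfect 5th) → F
7th (minor 7th) → Ab
11th (augmented 11th) → E

Bb, D, F, Ab, E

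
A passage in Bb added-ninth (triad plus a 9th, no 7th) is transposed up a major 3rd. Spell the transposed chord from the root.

D  F#  A  E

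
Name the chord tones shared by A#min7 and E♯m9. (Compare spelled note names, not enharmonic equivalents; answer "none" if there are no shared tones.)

E#, G#

A#min7: A# C# E# G#
E♯m9: E# G# B# D# F##
Common to both → E#, G#.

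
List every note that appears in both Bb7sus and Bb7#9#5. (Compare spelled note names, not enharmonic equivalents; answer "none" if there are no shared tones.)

B♭ A♭

Bb7sus = B♭, E♭, F, A♭.
Bb7#9#5 = B♭, D, F♯, A♭, C♯.
Shared: B♭, A♭.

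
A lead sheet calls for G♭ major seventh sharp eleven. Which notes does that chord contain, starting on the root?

G♭ major seventh sharp eleven is a major seventh sharp eleven built on G-flat.
Root: G-flat
Major 3rd (3rd): B-flat
Perfect 5th (5th): D-flat
Major 7th (7th): F
Augmented 11th (11th): C

G-flat – B-flat – D-flat – F – C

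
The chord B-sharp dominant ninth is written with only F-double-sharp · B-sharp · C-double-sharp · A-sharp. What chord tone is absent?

The full B-sharp dominant ninth chord is B-sharp, D-double-sharp, F-double-sharp, A-sharp, C-double-sharp.
Comparing with the voicing, the major 3rd (3rd) — D-double-sharp — is absent.

D-double-sharp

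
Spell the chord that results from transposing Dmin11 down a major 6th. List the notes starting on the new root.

A major 6th down from D is F, so the new chord is F minor eleventh.
F — root
Ab — minor 3rd
C — perfect 5th
Eb — minor 7th
G — major 9th
Bb — perfect 11th

F, Ab, C, Eb, G, Bb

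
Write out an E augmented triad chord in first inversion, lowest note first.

G-sharp – B-sharp – E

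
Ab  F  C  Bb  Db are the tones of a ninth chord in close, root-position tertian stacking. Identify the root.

Bb

Arranged so that each adjacent pair is a third by letter name: Bb – Db – F – Ab – C.
The bottom of that stack, Bb, is the root (this is Bb minor ninth).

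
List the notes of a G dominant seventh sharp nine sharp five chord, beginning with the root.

G  B  D#  F  A#

Root G, quality dominant seventh sharp nine sharp five:
- root: G
- major 3rd: B
- augmented 5th: D#
- minor 7th: F
- augmented 9th: A#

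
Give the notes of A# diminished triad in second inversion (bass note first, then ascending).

E A# C#

In root position, A# diminished triad is A#–C#–E.
Second inversion puts the fifth (E) in the bass.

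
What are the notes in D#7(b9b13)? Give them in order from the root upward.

Root D#, quality dominant seventh flat nine flat thirteen:
root → D#
3rd (major 3rd) → F##
5th (perfect 5th) → A#
7th (minor 7th) → C#
9th (minor 9th) → E
13th (minor 13th) → B

D#, F##, A#, C#, E, B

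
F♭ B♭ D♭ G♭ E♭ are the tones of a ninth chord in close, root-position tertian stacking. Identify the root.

E♭

Stacking in thirds gives E♭ – G♭ – B♭ – D♭ – F♭, so E♭ is the root — E♭ minor seventh flat nine.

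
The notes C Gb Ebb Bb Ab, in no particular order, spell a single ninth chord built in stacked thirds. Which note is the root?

Stacking in thirds gives Ab – C – Ebb – Gb – Bb, so Ab is the root — Ab dominant ninth flat five.

Ab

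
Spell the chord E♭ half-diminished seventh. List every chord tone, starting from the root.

Root Eb, quality half-diminished seventh:
Root: Eb
Minor 3rd (3rd): Gb
Diminished 5th (5th): Bbb
Minor 7th (7th): Db

Eb – Gb – Bbb – Db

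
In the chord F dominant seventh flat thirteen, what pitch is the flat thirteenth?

Db

F dominant seventh flat thirteen is built on F; its 13th is a minor 13th above the root.
A sixth above F uses the letter D, and the minor 13th above F is Db.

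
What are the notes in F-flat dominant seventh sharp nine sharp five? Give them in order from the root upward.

Root F-flat, quality dominant seventh sharp nine sharp five:
F-flat — root
A-flat — major 3rd
C — augmented 5th
E-double-flat — minor 7th
G — augmented 9th

F-flat  A-flat  C  E-double-flat  G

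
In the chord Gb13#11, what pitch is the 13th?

Eb

Gb13#11 is built on Gb; its 13th is a major 13th above the root.
A sixth above G uses the letter E, and the major 13th above Gb is Eb.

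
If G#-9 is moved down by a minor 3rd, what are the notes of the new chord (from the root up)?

E#, G#, B#, D#, F##

Transposed root: G# → E# (minor 3rd down). So we spell E# minor ninth:
Root: E#
Minor 3rd (3rd): G#
Perfect 5th (5th): B#
Minor 7th (7th): D#
Major 9th (9th): F##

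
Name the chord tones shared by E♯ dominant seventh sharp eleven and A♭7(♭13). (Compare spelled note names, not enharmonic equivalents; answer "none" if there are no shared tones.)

none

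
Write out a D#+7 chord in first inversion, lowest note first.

D#+7 = D#–F##–A##–C#; first inversion → third (F##) lowest.

F##  A##  C#  D#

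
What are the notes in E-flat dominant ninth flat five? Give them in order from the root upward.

Eb, G, Bbb, Db, F

E-flat dominant ninth flat five: dominant ninth flat five on Eb.
Root: Eb
Major 3rd (3rd): G
Diminished 5th (5th): Bbb
Minor 7th (7th): Db
Major 9th (9th): F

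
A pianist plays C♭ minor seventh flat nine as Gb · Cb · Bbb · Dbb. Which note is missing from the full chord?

The full C♭ minor seventh flat nine chord is Cb, Ebb, Gb, Bbb, Dbb.
Comparing with the voicing, the minor 3rd (3rd) — Ebb — is absent.

Ebb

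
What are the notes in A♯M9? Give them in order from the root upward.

Root A#, quality major ninth:
Root: A#
Major 3rd (3rd): C##
Perfect 5th (5th): E#
Major 7th (7th): G##
Major 9th (9th): B#

A#, C##, E#, G##, B#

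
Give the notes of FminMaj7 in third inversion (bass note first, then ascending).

E F Ab C

FminMaj7 = F–Ab–C–E; third inversion → seventh (E) lowest.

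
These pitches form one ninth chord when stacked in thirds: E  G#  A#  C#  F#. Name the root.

Stacking in thirds gives F# – A# – C# – E – G#, so F# is the root — F# dominant ninth.

F#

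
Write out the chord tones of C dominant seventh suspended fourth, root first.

C F G Bb

C dominant seventh suspended fourth is a dominant seventh suspended fourth built on C.
root → C
4th (perfect 4th) → F
5th (perfect 5th) → G
7th (minor 7th) → Bb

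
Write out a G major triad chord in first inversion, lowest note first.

B D G

G major triad = G–B–D; first inversion → third (B) lowest.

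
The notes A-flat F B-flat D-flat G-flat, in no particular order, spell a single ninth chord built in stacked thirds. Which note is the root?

G-flat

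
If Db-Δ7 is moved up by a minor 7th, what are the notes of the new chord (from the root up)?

Transposed root: Db → Cb (minor 7th up). So we spell Cb minor-major seventh:
- root: Cb
- minor 3rd: Ebb
- perfect 5th: Gb
- major 7th: Bb

Cb – Ebb – Gb – Bb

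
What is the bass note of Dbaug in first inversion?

Dbaug = Db–F–A. First inversion → third in the bass = F.

F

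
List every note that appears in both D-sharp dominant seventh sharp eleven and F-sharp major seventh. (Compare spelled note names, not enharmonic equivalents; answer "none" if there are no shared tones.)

D-sharp dominant seventh sharp eleven: D-sharp F-double-sharp A-sharp C-sharp G-double-sharp
F-sharp major seventh: F-sharp A-sharp C-sharp E-sharp
Common to both → A-sharp, C-sharp.

A-sharp  C-sharp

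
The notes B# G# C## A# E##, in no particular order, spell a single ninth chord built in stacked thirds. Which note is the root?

A#

Arranged so that each adjacent pair is a third by letter name: A# – C## – E## – G# – B#.
The bottom of that stack, A#, is the root (this is A# dominant ninth sharp five).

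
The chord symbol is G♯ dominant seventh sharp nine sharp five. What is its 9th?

A-double-sharp

G♯ dominant seventh sharp nine sharp five is built on G-sharp; its 9th is an augmented 9th above the root.
A second above G uses the letter A, and the augmented 9th above G-sharp is A-double-sharp.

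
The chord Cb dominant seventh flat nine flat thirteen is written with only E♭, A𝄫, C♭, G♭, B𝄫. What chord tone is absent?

D𝄫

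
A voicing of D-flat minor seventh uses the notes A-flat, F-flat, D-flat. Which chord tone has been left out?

C-flat

D-flat minor seventh = D-flat, F-flat, A-flat, C-flat. The voicing lacks the 7th (minor 7th), C-flat.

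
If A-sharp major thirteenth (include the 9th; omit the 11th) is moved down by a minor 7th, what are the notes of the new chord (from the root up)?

A minor 7th down from A-sharp is B-sharp, so the new chord is B-sharp major thirteenth.
root → B-sharp
3rd (major 3rd) → D-double-sharp
5th (perfect 5th) → F-double-sharp
7th (major 7th) → A-double-sharp
9th (major 9th) → C-double-sharp
13th (major 13th) → G-double-sharp

B-sharp, D-double-sharp, F-double-sharp, A-double-sharp, C-double-sharp, G-double-sharp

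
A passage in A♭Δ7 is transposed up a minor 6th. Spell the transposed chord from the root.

Fb Ab Cb Eb

Ab up a minor 6th → Fb. New chord: Fb major seventh.
- root: Fb
- major 3rd: Ab
- perfect 5th: Cb
- major 7th: Eb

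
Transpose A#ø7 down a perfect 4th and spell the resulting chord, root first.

A perfect 4th down from A# is E#, so the new chord is E# half-diminished seventh.
root → E#
3rd (minor 3rd) → G#
5th (diminished 5th) → B
7th (minor 7th) → D#

E#  G#  B  D#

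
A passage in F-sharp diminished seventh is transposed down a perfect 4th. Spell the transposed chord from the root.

C-sharp – E – G – B-flat

A perfect 4th down from F-sharp is C-sharp, so the new chord is C-sharp diminished seventh.
root → C-sharp
3rd (minor 3rd) → E
5th (diminished 5th) → G
7th (diminished 7th) → B-flat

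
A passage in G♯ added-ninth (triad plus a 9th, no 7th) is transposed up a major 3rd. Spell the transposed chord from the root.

G-sharp up a major 3rd → B-sharp. New chord: B-sharp added-ninth.
B-sharp — root
D-double-sharp — major 3rd
F-double-sharp — perfect 5th
C-double-sharp — major 9th

B-sharp, D-double-sharp, F-double-sharp, C-double-sharp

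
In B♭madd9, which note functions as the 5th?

Root of B♭madd9 = Bb. The 5th is a perfect 5th: Bb up a perfect 5th → F.

F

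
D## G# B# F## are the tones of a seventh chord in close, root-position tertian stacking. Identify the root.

G#

Stacking in thirds gives G# – B# – D## – F##, so G# is the root — G# augmented major seventh.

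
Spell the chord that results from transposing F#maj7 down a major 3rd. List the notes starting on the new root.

D, F#, A, C#

A major 3rd down from F# is D, so the new chord is D major seventh.
Root: D
Major 3rd (3rd): F#
Perfect 5th (5th): A
Major 7th (7th): C#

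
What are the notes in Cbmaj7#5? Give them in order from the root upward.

Cbmaj7#5 is an augmented major seventh built on C♭.
root → C♭
3rd (major 3rd) → E♭
5th (augmented 5th) → G
7th (major 7th) → B♭

C♭, E♭, G, B♭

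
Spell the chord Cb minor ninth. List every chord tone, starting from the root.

C-flat, E-double-flat, G-flat, B-double-flat, D-flat

Cb minor ninth: minor ninth on C-flat.
- root: C-flat
- minor 3rd: E-double-flat
- perfect 5th: G-flat
- minor 7th: B-double-flat
- major 9th: D-flat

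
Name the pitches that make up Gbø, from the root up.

Gbø is a half-diminished seventh built on Gb.
Root: Gb
Minor 3rd (3rd): Bbb
Diminished 5th (5th): Dbb
Minor 7th (7th): Fb

Gb, Bbb, Dbb, Fb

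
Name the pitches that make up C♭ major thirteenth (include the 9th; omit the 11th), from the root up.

C♭ major thirteenth is a major thirteenth built on C-flat.
- root: C-flat
- major 3rd: E-flat
- perfect 5th: G-flat
- major 7th: B-flat
- major 9th: D-flat
- major 13th: A-flat

C-flat  E-flat  G-flat  B-flat  D-flat  A-flat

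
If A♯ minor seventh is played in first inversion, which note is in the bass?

C-sharp

A♯ minor seventh = A-sharp–C-sharp–E-sharp–G-sharp. First inversion → third in the bass = C-sharp.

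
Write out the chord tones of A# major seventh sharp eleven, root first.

A# major seventh sharp eleven is a major seventh sharp eleven built on A-sharp.
root → A-sharp
3rd (major 3rd) → C-double-sharp
5th (perfect 5th) → E-sharp
7th (major 7th) → G-double-sharp
11th (augmented 11th) → D-double-sharp

A-sharp, C-double-sharp, E-sharp, G-double-sharp, D-double-sharp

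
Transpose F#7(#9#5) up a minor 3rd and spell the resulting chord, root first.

Transposed root: F# → A (minor 3rd up). So we spell A dominant seventh sharp nine sharp five:
- root: A
- major 3rd: C#
- augmented 5th: E#
- minor 7th: G
- augmented 9th: B#

A, C#, E#, G, B#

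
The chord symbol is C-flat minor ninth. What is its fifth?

Gb

Root of C-flat minor ninth = Cb. The 5th is a perfect 5th: Cb up a perfect 5th → Gb.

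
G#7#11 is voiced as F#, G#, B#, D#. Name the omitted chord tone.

G#7#11 = G#, B#, D#, F#, C##. The voicing lacks the 11th (augmented 11th), C##.

C##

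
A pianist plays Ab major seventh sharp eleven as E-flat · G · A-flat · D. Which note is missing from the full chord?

Ab major seventh sharp eleven = A-flat, C, E-flat, G, D. The voicing lacks the 3rd (major 3rd), C.

C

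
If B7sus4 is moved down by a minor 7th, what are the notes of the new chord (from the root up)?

B down a minor 7th → C#. New chord: C# dominant seventh suspended fourth.
root → C#
4th (perfect 4th) → F#
5th (perfect 5th) → G#
7th (minor 7th) → B

C#  F#  G#  B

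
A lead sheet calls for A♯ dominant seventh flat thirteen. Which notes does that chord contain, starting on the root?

A♯ dominant seventh flat thirteen is a dominant seventh flat thirteen built on A-sharp.
root → A-sharp
3rd (major 3rd) → C-double-sharp
5th (perfect 5th) → E-sharp
7th (minor 7th) → G-sharp
13th (minor 13th) → F-sharp

A-sharp, C-double-sharp, E-sharp, G-sharp, F-sharp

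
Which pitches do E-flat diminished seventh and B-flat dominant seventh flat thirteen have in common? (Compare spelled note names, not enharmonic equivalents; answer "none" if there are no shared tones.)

G-flat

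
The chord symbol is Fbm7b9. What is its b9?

Fbm7b9 is built on Fb; its 9th is a minor 9th above the root.
A second above F uses the letter G, and the minor 9th above Fb is Gbb.

Gbb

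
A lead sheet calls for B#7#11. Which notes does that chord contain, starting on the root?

B#7#11: dominant seventh sharp eleven on B#.
Root: B#
Major 3rd (3rd): D##
Perfect 5th (5th): F##
Minor 7th (7th): A#
Augmented 11th (11th): E##

B#  D##  F##  A#  E##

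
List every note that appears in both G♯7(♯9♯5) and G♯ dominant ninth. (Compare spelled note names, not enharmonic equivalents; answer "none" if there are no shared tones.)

G♯7(♯9♯5) = G♯, B♯, D𝄪, F♯, A𝄪.
G♯ dominant ninth = G♯, B♯, D♯, F♯, A♯.
Shared: G♯, B♯, F♯.

G♯, B♯, F♯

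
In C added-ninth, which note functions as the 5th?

Root of C added-ninth = C. The 5th is a perfect 5th: C up a perfect 5th → G.

G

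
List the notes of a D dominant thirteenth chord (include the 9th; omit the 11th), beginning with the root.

D F# A C E B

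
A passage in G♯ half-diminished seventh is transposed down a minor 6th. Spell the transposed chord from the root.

B#  D#  F#  A#

Transposed root: G# → B# (minor 6th down). So we spell B# half-diminished seventh:
root → B#
3rd (minor 3rd) → D#
5th (diminished 5th) → F#
7th (minor 7th) → A#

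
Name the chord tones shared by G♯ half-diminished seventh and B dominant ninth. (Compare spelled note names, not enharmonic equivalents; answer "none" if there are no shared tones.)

G♯ half-diminished seventh = G-sharp, B, D, F-sharp.
B dominant ninth = B, D-sharp, F-sharp, A, C-sharp.
Shared: B, F-sharp.

B – F-sharp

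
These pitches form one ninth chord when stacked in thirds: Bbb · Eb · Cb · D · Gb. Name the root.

Cb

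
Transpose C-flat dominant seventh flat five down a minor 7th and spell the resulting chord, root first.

Transposed root: C-flat → D-flat (minor 7th down). So we spell D-flat dominant seventh flat five:
D-flat — root
F — major 3rd
A-double-flat — diminished 5th
C-flat — minor 7th

D-flat  F  A-double-flat  C-flat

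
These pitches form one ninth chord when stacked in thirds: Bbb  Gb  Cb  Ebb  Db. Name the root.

Stacking in thirds gives Cb – Ebb – Gb – Bbb – Db, so Cb is the root — Cb minor ninth.

Cb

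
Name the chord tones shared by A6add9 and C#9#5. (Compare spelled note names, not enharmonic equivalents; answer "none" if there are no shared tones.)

A6add9 = A, C♯, E, F♯, B.
C#9#5 = C♯, E♯, G𝄪, B, D♯.
Shared: C♯, B.

C♯, B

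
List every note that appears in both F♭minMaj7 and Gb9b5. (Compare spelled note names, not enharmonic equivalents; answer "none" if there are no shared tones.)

Fb

F♭minMaj7 = Fb, Abb, Cb, Eb.
Gb9b5 = Gb, Bb, Dbb, Fb, Ab.
Shared: Fb.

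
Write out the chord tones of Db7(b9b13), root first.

Db – F – Ab – Cb – Ebb – Bbb

Db7(b9b13): dominant seventh flat nine flat thirteen on Db.
root → Db
3rd (major 3rd) → F
5th (perfect 5th) → Ab
7th (minor 7th) → Cb
9th (minor 9th) → Ebb
13th (minor 13th) → Bbb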